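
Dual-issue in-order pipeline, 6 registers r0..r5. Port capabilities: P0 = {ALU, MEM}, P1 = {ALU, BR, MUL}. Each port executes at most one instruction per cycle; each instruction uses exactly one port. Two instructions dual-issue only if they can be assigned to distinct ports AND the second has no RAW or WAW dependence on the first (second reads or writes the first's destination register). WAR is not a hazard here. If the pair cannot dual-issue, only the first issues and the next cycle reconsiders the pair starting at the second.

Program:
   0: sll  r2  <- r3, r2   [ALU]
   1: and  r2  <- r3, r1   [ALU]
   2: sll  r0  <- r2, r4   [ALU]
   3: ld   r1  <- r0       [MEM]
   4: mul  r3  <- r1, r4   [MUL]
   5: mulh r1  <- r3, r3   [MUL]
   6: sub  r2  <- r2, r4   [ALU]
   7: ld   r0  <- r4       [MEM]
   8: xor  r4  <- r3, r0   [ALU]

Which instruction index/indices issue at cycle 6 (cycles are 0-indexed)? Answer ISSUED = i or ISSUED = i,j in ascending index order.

0. sll.ALU @i0  | WAW r2
1. and.ALU @i1  | RAW r2
2. sll.ALU @i2  | RAW r0
3. ld.MEM @i3  | RAW r1
4. mul.MUL @i4  | no-port MUL/MUL
5. mulh.MUL sub.ALU @i5+i6  | 2-wide
6. ld.MEM @i7  | RAW r0
7. xor.ALU @i8  | tail

ISSUED = 7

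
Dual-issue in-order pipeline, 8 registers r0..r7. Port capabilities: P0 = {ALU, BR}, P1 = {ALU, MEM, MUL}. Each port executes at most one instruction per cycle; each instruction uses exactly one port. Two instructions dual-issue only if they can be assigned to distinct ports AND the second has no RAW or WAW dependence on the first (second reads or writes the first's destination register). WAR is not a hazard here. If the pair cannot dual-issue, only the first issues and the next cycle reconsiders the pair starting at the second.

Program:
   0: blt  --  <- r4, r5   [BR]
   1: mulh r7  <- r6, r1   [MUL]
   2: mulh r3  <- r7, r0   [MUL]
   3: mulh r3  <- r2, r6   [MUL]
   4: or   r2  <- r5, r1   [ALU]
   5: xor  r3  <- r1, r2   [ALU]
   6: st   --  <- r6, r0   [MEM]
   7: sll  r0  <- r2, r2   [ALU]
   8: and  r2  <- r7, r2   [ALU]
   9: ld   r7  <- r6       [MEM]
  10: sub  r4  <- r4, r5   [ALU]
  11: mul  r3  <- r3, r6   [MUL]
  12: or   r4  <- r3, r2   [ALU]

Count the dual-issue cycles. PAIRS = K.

PAIRS = 5

  cy0 -> i0&i1 (blt/mulh) 2-wide
  cy1 -> i2 (mulh) no-port MUL/MUL
  cy2 -> i3&i4 (mulh/or) 2-wide
  cy3 -> i5&i6 (xor/st) 2-wide
  cy4 -> i7&i8 (sll/and) 2-wide
  cy5 -> i9&i10 (ld/sub) 2-wide
  cy6 -> i11 (mul) RAW r3
  cy7 -> i12 (or) tail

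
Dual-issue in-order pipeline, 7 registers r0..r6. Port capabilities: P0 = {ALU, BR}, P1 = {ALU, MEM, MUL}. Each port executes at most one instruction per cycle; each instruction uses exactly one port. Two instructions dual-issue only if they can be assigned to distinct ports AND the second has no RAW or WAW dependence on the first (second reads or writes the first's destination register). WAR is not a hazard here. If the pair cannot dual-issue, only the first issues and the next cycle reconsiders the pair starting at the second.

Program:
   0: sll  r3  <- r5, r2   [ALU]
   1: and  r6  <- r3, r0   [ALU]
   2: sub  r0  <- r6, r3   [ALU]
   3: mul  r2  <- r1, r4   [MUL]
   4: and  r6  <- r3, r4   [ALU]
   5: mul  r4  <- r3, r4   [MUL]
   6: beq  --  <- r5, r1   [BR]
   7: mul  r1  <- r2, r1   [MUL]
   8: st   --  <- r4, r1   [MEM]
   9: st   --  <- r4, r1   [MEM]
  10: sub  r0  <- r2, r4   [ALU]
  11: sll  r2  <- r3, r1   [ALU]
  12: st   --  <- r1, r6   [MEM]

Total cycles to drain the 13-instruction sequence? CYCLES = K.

0. sll.ALU @i0  | RAW r3
1. and.ALU @i1  | RAW r6
2. sub.ALU;mul.MUL @i2&i3  | dual
3. and.ALU;mul.MUL @i4&i5  | dual
4. beq.BR;mul.MUL @i6&i7  | dual
5. st.MEM @i8  | no-port MEM/MEM
6. st.MEM;sub.ALU @i9&i10  | dual
7. sll.ALU;st.MEM @i11&i12  | dual

CYCLES = 8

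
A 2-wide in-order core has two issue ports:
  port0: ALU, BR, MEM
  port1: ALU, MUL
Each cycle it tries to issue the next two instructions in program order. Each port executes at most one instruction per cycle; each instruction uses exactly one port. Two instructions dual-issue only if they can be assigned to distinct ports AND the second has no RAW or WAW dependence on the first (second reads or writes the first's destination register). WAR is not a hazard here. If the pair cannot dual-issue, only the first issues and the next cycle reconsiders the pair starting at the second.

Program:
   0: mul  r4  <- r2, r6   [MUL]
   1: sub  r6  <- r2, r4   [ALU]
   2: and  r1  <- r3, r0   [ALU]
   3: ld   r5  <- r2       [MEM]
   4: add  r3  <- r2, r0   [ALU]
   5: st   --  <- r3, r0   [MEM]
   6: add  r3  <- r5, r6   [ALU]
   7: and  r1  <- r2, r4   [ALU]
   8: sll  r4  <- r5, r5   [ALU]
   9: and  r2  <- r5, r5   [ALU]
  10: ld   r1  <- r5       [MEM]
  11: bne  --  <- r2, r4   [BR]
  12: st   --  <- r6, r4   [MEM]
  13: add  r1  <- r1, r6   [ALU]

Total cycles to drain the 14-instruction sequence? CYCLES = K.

0. mul.MUL @i0  | RAW r4
1. sub.ALU/and.ALU @i1+i2  | pair
2. ld.MEM/add.ALU @i3+i4  | pair
3. st.MEM/add.ALU @i5+i6  | pair
4. and.ALU/sll.ALU @i7+i8  | pair
5. and.ALU/ld.MEM @i9+i10  | pair
6. bne.BR @i11  | no-port BR/MEM
7. st.MEM/add.ALU @i12+i13  | pair

CYCLES = 8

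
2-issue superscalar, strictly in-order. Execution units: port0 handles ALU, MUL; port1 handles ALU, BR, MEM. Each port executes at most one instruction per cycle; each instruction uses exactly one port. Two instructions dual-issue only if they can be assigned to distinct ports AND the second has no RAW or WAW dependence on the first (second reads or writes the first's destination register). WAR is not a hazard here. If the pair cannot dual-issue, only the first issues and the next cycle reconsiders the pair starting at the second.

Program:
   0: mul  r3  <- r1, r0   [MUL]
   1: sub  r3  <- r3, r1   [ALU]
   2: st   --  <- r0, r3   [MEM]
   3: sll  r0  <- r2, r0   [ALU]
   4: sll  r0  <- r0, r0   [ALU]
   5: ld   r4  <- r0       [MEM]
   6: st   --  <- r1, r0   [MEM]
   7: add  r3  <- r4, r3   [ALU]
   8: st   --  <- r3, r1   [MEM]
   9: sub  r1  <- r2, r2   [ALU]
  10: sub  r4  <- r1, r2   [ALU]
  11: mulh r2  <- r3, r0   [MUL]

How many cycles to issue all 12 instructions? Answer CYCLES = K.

CYCLES = 8

c0: i0 mul  RAW+WAW r3
c1: i1 sub  RAW r3
c2: i2/i3 st sll  2-wide
c3: i4 sll  RAW r0
c4: i5 ld  no-port MEM/MEM
c5: i6/i7 st add  2-wide
c6: i8/i9 st sub  2-wide
c7: i10/i11 sub mulh  2-wide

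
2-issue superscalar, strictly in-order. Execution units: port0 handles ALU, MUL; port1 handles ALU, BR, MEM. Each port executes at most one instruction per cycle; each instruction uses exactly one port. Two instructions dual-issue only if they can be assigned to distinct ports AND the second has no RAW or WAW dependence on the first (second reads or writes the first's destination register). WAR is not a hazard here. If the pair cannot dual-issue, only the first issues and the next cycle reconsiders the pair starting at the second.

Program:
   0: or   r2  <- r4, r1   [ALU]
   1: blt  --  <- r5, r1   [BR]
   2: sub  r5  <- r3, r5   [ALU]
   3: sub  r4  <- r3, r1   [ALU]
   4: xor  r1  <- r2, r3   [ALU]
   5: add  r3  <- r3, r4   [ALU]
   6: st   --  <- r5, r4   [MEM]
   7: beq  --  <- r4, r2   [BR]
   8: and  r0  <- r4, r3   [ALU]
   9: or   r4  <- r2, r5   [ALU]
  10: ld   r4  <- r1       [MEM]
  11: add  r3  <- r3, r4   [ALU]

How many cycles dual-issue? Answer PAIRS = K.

t=0 i0+i1:or/blt ; 2-wide
t=1 i2+i3:sub/sub ; 2-wide
t=2 i4+i5:xor/add ; 2-wide
t=3 i6:st ; no-port MEM/BR
t=4 i7+i8:beq/and ; 2-wide
t=5 i9:or ; WAW r4
t=6 i10:ld ; RAW r4
t=7 i11:add ; tail

PAIRS = 4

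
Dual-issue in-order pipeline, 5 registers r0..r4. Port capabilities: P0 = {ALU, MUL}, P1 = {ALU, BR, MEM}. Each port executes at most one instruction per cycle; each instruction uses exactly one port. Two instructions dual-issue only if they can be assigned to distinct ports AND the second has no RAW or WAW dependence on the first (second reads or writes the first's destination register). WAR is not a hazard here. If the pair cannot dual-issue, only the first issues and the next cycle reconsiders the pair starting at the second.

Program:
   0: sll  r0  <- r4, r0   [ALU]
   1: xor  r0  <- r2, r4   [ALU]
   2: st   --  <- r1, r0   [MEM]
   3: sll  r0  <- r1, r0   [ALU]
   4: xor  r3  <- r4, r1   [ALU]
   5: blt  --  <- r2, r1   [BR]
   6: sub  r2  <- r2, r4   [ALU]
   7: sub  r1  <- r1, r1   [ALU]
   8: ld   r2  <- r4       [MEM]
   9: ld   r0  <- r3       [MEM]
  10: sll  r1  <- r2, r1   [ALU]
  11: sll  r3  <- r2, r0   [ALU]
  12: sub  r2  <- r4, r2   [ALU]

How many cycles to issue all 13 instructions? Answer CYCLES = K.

CYCLES = 8

#0 head=0: sll.ALU i0 WAW r0
#1 head=1: xor.ALU i1 RAW r0
#2 head=2: st.MEM+sll.ALU i2+i3 pair
#3 head=4: xor.ALU+blt.BR i4+i5 pair
#4 head=6: sub.ALU+sub.ALU i6+i7 pair
#5 head=8: ld.MEM i8 no-port MEM/MEM
#6 head=9: ld.MEM+sll.ALU i9+i10 pair
#7 head=11: sll.ALU+sub.ALU i11+i12 pair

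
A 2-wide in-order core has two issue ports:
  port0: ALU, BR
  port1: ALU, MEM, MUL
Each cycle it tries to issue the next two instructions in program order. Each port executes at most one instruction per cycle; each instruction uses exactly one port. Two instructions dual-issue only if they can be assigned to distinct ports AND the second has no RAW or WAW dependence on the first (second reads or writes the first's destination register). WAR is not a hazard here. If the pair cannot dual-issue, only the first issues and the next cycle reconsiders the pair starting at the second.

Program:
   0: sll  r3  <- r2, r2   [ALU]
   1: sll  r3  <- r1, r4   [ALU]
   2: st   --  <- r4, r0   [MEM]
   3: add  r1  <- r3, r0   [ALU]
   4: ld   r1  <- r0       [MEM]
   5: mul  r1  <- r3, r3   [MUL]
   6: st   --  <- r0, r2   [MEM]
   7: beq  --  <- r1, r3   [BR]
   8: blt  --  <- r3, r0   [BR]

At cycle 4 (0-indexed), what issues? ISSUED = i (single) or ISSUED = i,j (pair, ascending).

ISSUED = 5

[0] i0  sll.ALU  -- WAW r3
[1] i1&i2  sll.ALU st.MEM  -- pair
[2] i3  add.ALU  -- WAW r1
[3] i4  ld.MEM  -- no-port MEM/MUL
[4] i5  mul.MUL  -- no-port MUL/MEM
[5] i6&i7  st.MEM beq.BR  -- pair
[6] i8  blt.BR  -- tail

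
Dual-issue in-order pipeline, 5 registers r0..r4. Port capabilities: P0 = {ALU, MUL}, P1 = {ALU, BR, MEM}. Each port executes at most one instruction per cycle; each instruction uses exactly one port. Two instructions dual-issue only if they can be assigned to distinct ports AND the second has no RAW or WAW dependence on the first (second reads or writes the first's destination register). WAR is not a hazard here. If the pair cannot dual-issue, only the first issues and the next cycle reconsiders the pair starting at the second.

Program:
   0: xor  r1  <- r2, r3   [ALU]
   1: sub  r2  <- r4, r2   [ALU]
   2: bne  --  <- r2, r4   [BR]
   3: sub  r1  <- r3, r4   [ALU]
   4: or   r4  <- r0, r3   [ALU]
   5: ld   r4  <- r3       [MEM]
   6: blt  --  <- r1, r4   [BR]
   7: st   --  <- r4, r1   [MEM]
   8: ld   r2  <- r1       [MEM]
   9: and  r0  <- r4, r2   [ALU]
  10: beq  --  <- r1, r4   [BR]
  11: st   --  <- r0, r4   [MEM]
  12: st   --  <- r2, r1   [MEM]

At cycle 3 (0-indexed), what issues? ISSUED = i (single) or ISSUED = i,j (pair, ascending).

0. xor.ALU;sub.ALU @i0/i1  | pair
1. bne.BR;sub.ALU @i2/i3  | pair
2. or.ALU @i4  | WAW r4
3. ld.MEM @i5  | no-port MEM/BR
4. blt.BR @i6  | no-port BR/MEM
5. st.MEM @i7  | no-port MEM/MEM
6. ld.MEM @i8  | RAW r2
7. and.ALU;beq.BR @i9/i10  | pair
8. st.MEM @i11  | no-port MEM/MEM
9. st.MEM @i12  | tail

ISSUED = 5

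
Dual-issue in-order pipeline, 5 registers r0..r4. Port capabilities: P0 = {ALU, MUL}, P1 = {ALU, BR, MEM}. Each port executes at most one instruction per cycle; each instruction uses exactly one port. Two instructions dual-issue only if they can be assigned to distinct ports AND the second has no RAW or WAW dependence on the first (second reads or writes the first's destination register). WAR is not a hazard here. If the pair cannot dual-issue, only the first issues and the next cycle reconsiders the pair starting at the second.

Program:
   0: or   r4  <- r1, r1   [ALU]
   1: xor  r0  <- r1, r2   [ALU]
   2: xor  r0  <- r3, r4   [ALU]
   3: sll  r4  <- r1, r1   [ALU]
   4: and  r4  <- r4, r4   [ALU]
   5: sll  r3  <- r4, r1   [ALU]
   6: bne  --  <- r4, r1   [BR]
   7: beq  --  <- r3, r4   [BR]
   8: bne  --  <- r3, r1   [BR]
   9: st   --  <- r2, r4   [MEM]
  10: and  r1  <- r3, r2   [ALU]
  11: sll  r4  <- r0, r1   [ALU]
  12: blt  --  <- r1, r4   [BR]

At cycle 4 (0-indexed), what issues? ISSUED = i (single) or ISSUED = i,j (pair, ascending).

ISSUED = 7

[0] i0+i1  or.ALU;xor.ALU  -- 2-wide
[1] i2+i3  xor.ALU;sll.ALU  -- 2-wide
[2] i4  and.ALU  -- RAW r4
[3] i5+i6  sll.ALU;bne.BR  -- 2-wide
[4] i7  beq.BR  -- no-port BR/BR
[5] i8  bne.BR  -- no-port BR/MEM
[6] i9+i10  st.MEM;and.ALU  -- 2-wide
[7] i11  sll.ALU  -- RAW r4
[8] i12  blt.BR  -- tail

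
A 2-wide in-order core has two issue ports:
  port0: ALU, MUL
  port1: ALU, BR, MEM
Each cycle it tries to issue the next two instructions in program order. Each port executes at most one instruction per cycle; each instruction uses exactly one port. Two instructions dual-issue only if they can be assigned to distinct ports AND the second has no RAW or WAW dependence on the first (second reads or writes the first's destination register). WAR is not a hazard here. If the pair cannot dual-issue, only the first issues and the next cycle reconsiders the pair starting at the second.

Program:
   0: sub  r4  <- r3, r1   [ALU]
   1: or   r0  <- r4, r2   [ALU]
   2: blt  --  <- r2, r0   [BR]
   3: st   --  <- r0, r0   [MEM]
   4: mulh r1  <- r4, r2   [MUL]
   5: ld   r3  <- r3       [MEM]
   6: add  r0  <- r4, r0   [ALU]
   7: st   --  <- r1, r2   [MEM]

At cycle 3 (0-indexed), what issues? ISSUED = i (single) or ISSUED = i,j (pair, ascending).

ISSUED = 3,4

[0] i0  sub  -- RAW r4
[1] i1  or  -- RAW r0
[2] i2  blt  -- no-port BR/MEM
[3] i3/i4  st;mulh  -- pair
[4] i5/i6  ld;add  -- pair
[5] i7  st  -- tail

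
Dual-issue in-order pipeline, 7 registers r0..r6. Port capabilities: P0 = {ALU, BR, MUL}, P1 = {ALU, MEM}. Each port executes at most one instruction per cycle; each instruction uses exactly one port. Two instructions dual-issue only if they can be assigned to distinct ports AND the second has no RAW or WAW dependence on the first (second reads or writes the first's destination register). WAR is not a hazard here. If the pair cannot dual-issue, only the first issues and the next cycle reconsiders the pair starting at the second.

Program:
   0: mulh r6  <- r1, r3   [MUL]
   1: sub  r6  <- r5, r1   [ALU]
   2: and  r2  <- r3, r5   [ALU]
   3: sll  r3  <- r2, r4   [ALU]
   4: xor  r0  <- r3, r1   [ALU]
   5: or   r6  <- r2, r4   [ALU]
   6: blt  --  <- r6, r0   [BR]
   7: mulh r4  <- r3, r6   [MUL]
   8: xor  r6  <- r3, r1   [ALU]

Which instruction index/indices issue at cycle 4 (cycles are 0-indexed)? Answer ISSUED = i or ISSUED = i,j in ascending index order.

#0 head=0: mulh.MUL i0 WAW r6
#1 head=1: sub.ALU+and.ALU i1&i2 dual
#2 head=3: sll.ALU i3 RAW r3
#3 head=4: xor.ALU+or.ALU i4&i5 dual
#4 head=6: blt.BR i6 no-port BR/MUL
#5 head=7: mulh.MUL+xor.ALU i7&i8 dual

ISSUED = 6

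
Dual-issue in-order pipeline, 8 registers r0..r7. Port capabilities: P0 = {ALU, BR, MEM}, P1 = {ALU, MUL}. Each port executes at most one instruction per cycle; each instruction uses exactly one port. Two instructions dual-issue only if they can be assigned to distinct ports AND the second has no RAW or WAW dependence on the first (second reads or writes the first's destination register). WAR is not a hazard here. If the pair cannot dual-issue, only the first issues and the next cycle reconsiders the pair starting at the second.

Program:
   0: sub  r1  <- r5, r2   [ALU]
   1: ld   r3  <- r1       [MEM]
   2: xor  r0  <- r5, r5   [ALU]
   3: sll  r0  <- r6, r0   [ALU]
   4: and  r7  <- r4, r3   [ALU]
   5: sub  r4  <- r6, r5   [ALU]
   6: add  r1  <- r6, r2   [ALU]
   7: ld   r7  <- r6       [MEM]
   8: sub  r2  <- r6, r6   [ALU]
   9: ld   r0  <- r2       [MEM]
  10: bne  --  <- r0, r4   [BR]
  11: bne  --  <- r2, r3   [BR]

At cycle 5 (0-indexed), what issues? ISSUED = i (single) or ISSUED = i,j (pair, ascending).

c0: i0 sub.ALU  RAW r1
c1: i1,i2 ld.MEM/xor.ALU  2-wide
c2: i3,i4 sll.ALU/and.ALU  2-wide
c3: i5,i6 sub.ALU/add.ALU  2-wide
c4: i7,i8 ld.MEM/sub.ALU  2-wide
c5: i9 ld.MEM  no-port MEM/BR
c6: i10 bne.BR  no-port BR/BR
c7: i11 bne.BR  tail

ISSUED = 9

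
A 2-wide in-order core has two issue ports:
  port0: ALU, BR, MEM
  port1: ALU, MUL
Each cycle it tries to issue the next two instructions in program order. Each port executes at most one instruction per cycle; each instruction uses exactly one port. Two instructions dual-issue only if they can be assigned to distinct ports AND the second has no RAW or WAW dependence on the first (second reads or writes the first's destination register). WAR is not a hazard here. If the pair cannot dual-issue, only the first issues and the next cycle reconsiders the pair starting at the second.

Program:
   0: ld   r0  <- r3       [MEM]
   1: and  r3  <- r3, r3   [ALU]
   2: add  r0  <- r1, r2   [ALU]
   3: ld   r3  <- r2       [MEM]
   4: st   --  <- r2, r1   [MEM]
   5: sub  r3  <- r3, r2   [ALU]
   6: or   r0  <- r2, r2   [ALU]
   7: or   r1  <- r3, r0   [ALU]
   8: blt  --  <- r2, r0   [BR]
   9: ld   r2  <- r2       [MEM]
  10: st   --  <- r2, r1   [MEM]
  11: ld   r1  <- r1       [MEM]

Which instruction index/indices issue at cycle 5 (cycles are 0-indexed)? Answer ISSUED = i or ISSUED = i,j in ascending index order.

ISSUED = 9

  cy0 -> i0,i1 (ld.MEM/and.ALU) dual
  cy1 -> i2,i3 (add.ALU/ld.MEM) dual
  cy2 -> i4,i5 (st.MEM/sub.ALU) dual
  cy3 -> i6 (or.ALU) RAW r0
  cy4 -> i7,i8 (or.ALU/blt.BR) dual
  cy5 -> i9 (ld.MEM) no-port MEM/MEM
  cy6 -> i10 (st.MEM) no-port MEM/MEM
  cy7 -> i11 (ld.MEM) tail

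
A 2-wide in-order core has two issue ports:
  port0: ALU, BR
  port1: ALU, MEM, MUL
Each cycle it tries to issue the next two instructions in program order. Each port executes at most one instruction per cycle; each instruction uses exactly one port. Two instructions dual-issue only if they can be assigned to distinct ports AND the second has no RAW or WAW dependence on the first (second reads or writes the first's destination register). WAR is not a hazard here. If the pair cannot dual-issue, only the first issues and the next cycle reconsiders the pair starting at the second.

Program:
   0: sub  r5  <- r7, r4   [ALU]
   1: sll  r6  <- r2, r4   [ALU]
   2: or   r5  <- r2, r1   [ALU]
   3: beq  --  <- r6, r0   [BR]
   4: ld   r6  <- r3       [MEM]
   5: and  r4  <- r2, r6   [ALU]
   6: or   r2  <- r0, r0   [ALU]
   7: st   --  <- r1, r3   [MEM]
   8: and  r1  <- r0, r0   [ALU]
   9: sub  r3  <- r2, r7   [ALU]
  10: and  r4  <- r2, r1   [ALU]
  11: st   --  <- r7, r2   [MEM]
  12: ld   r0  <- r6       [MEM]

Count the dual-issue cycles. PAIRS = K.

PAIRS = 5

0. sub.ALU;sll.ALU @i0/i1  | 2-wide
1. or.ALU;beq.BR @i2/i3  | 2-wide
2. ld.MEM @i4  | RAW r6
3. and.ALU;or.ALU @i5/i6  | 2-wide
4. st.MEM;and.ALU @i7/i8  | 2-wide
5. sub.ALU;and.ALU @i9/i10  | 2-wide
6. st.MEM @i11  | no-port MEM/MEM
7. ld.MEM @i12  | tail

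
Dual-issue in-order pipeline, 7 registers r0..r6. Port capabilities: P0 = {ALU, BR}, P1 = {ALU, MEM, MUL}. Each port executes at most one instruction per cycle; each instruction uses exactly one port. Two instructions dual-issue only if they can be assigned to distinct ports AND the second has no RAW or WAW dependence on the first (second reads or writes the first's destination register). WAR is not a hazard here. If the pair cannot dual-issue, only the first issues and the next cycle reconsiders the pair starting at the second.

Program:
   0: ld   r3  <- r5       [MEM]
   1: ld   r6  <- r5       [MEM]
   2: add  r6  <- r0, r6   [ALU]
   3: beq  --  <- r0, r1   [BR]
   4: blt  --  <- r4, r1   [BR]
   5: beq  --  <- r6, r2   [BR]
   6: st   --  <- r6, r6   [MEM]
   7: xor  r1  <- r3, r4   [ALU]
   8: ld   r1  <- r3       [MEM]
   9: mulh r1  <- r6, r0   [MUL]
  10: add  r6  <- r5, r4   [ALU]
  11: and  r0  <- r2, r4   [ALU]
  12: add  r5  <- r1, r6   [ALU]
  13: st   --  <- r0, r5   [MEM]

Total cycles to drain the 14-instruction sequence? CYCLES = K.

CYCLES = 10

0. ld.MEM @i0  | no-port MEM/MEM
1. ld.MEM @i1  | RAW+WAW r6
2. add.ALU/beq.BR @i2+i3  | 2-wide
3. blt.BR @i4  | no-port BR/BR
4. beq.BR/st.MEM @i5+i6  | 2-wide
5. xor.ALU @i7  | WAW r1
6. ld.MEM @i8  | no-port MEM/MUL
7. mulh.MUL/add.ALU @i9+i10  | 2-wide
8. and.ALU/add.ALU @i11+i12  | 2-wide
9. st.MEM @i13  | tail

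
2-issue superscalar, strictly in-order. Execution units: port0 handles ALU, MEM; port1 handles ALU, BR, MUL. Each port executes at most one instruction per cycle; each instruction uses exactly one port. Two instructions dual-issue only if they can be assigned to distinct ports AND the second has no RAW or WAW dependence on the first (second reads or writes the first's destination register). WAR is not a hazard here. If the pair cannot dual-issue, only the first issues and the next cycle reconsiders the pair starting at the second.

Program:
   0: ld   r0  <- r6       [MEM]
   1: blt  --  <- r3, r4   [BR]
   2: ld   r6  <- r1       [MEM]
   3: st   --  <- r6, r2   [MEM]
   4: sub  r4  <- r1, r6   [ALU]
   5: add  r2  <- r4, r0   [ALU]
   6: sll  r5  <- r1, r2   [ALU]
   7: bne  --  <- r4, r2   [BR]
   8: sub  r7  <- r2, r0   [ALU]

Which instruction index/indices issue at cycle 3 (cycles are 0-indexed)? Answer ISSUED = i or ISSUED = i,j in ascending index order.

  cy0 -> i0,i1 (ld.MEM blt.BR) pair
  cy1 -> i2 (ld.MEM) no-port MEM/MEM
  cy2 -> i3,i4 (st.MEM sub.ALU) pair
  cy3 -> i5 (add.ALU) RAW r2
  cy4 -> i6,i7 (sll.ALU bne.BR) pair
  cy5 -> i8 (sub.ALU) tail

ISSUED = 5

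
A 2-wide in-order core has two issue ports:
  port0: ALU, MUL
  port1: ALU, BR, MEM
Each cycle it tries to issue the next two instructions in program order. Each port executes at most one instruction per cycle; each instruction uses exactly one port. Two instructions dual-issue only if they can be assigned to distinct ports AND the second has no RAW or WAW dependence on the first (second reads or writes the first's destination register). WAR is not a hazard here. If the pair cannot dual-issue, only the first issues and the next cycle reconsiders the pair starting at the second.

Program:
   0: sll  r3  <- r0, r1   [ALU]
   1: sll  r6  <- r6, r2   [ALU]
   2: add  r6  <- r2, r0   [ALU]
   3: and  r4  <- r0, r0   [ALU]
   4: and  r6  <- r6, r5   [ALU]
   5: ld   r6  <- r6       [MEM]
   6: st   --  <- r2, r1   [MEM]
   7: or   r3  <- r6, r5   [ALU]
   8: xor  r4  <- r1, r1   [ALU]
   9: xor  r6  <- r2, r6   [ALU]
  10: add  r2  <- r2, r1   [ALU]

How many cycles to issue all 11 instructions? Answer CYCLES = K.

CYCLES = 7

#0 head=0: sll.ALU;sll.ALU i0+i1 dual
#1 head=2: add.ALU;and.ALU i2+i3 dual
#2 head=4: and.ALU i4 RAW+WAW r6
#3 head=5: ld.MEM i5 no-port MEM/MEM
#4 head=6: st.MEM;or.ALU i6+i7 dual
#5 head=8: xor.ALU;xor.ALU i8+i9 dual
#6 head=10: add.ALU i10 tail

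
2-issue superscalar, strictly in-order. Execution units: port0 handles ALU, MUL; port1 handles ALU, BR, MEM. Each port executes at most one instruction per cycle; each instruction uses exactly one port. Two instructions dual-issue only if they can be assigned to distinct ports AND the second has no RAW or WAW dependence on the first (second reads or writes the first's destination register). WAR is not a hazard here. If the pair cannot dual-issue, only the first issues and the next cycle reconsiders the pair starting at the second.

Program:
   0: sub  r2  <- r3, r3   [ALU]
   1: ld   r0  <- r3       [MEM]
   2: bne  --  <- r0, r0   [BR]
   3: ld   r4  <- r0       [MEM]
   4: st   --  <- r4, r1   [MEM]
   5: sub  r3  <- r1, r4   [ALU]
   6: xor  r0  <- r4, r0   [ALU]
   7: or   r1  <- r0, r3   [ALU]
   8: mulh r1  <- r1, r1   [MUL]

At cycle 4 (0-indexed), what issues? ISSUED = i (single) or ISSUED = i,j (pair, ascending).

c0: i0,i1 sub;ld  2-wide
c1: i2 bne  no-port BR/MEM
c2: i3 ld  no-port MEM/MEM
c3: i4,i5 st;sub  2-wide
c4: i6 xor  RAW r0
c5: i7 or  RAW+WAW r1
c6: i8 mulh  tail

ISSUED = 6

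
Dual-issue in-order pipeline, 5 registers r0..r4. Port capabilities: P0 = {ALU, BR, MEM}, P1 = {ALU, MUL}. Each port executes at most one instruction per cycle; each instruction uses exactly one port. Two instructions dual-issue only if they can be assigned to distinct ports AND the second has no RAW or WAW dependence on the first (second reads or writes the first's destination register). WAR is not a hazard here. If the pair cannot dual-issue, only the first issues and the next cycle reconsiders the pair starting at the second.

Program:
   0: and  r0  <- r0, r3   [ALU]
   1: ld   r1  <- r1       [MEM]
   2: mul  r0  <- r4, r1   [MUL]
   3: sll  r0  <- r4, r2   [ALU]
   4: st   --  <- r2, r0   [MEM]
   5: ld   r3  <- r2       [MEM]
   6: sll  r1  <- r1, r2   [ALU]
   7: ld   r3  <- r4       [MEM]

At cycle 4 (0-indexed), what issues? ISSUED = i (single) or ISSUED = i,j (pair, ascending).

#0 head=0: and.ALU ld.MEM i0/i1 2-wide
#1 head=2: mul.MUL i2 WAW r0
#2 head=3: sll.ALU i3 RAW r0
#3 head=4: st.MEM i4 no-port MEM/MEM
#4 head=5: ld.MEM sll.ALU i5/i6 2-wide
#5 head=7: ld.MEM i7 tail

ISSUED = 5,6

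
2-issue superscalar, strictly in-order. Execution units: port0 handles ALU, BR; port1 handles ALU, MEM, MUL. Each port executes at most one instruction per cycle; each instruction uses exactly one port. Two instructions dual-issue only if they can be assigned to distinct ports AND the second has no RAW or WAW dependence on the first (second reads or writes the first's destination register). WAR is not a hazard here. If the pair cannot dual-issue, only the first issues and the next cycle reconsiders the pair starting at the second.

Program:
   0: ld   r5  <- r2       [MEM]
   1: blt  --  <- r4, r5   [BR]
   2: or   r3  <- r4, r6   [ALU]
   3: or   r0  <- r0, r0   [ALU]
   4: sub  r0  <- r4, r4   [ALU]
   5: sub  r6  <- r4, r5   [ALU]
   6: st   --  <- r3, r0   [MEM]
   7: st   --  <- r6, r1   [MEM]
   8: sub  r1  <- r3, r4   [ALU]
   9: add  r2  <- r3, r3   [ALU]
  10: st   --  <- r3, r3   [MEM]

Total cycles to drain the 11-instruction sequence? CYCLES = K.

CYCLES = 7

  cy0 -> i0 (ld) RAW r5
  cy1 -> i1&i2 (blt+or) dual
  cy2 -> i3 (or) WAW r0
  cy3 -> i4&i5 (sub+sub) dual
  cy4 -> i6 (st) no-port MEM/MEM
  cy5 -> i7&i8 (st+sub) dual
  cy6 -> i9&i10 (add+st) dual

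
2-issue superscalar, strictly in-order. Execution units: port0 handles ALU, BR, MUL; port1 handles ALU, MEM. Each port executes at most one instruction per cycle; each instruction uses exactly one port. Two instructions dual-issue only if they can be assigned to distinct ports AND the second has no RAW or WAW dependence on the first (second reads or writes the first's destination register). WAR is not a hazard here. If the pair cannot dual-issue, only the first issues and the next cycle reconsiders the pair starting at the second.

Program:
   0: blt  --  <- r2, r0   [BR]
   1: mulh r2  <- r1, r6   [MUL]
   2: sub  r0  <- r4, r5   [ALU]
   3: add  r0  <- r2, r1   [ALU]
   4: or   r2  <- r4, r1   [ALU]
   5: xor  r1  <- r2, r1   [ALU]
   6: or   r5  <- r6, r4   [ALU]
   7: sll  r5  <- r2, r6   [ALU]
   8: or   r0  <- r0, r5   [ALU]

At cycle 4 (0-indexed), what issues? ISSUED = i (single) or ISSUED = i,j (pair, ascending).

0. blt.BR @i0  | no-port BR/MUL
1. mulh.MUL sub.ALU @i1+i2  | pair
2. add.ALU or.ALU @i3+i4  | pair
3. xor.ALU or.ALU @i5+i6  | pair
4. sll.ALU @i7  | RAW r5
5. or.ALU @i8  | tail

ISSUED = 7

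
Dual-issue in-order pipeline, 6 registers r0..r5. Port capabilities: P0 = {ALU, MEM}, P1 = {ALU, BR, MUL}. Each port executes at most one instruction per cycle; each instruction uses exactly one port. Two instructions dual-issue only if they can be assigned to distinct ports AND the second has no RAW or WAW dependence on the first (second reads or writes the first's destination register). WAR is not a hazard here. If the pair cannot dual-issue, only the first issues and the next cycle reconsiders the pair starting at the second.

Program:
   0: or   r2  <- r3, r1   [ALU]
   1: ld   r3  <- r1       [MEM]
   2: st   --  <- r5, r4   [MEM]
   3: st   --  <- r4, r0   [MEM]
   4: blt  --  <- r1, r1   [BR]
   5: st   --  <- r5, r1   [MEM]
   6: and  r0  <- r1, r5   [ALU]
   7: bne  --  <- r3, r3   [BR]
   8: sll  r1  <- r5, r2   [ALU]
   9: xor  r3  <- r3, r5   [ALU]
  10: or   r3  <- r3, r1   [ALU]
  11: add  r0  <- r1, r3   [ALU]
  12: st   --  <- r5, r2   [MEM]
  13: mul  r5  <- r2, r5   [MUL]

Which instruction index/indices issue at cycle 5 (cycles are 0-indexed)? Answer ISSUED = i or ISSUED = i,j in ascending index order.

ISSUED = 9

#0 head=0: or+ld i0+i1 pair
#1 head=2: st i2 no-port MEM/MEM
#2 head=3: st+blt i3+i4 pair
#3 head=5: st+and i5+i6 pair
#4 head=7: bne+sll i7+i8 pair
#5 head=9: xor i9 RAW+WAW r3
#6 head=10: or i10 RAW r3
#7 head=11: add+st i11+i12 pair
#8 head=13: mul i13 tail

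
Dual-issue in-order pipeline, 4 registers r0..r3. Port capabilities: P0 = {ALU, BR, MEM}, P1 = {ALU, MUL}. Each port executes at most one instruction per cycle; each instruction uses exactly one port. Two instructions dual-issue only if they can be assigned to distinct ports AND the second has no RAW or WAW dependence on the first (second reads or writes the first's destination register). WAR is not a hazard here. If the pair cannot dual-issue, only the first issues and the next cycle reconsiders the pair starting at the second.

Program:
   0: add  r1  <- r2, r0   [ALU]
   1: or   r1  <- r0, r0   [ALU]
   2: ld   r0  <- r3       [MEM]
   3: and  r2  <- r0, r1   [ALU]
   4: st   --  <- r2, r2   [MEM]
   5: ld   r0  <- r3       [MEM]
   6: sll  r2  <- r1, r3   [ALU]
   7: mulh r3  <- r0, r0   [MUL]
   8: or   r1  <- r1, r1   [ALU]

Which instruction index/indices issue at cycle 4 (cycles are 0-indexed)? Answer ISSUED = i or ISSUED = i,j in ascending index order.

c0: i0 add  WAW r1
c1: i1/i2 or+ld  dual
c2: i3 and  RAW r2
c3: i4 st  no-port MEM/MEM
c4: i5/i6 ld+sll  dual
c5: i7/i8 mulh+or  dual

ISSUED = 5,6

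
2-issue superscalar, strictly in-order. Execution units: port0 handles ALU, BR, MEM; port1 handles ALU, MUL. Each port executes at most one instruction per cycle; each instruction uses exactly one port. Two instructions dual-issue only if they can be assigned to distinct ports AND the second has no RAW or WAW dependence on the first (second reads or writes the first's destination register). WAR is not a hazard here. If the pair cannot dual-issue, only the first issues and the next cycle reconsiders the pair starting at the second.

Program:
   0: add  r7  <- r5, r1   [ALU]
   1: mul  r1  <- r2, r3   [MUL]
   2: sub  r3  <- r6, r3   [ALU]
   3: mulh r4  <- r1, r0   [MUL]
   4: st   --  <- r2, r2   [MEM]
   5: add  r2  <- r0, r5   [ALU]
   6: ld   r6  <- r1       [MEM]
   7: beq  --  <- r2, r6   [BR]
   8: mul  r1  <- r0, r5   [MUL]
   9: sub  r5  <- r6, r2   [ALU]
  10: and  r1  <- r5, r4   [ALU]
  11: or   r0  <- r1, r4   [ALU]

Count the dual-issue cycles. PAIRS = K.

c0: i0+i1 add/mul  dual
c1: i2+i3 sub/mulh  dual
c2: i4+i5 st/add  dual
c3: i6 ld  no-port MEM/BR
c4: i7+i8 beq/mul  dual
c5: i9 sub  RAW r5
c6: i10 and  RAW r1
c7: i11 or  tail

PAIRS = 4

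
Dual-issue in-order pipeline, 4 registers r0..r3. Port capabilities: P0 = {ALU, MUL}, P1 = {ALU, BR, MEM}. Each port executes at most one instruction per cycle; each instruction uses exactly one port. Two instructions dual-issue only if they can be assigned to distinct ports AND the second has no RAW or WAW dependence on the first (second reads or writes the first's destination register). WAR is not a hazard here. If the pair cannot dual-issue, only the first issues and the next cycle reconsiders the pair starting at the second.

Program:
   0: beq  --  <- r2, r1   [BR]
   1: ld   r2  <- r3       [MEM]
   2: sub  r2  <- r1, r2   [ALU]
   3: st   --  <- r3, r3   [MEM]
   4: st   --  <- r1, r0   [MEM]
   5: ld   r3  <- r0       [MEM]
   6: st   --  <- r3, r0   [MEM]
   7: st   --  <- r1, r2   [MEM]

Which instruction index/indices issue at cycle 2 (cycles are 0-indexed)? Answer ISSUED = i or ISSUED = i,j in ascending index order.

ISSUED = 2,3

t=0 i0:beq ; no-port BR/MEM
t=1 i1:ld ; RAW+WAW r2
t=2 i2,i3:sub+st ; 2-wide
t=3 i4:st ; no-port MEM/MEM
t=4 i5:ld ; no-port MEM/MEM
t=5 i6:st ; no-port MEM/MEM
t=6 i7:st ; tail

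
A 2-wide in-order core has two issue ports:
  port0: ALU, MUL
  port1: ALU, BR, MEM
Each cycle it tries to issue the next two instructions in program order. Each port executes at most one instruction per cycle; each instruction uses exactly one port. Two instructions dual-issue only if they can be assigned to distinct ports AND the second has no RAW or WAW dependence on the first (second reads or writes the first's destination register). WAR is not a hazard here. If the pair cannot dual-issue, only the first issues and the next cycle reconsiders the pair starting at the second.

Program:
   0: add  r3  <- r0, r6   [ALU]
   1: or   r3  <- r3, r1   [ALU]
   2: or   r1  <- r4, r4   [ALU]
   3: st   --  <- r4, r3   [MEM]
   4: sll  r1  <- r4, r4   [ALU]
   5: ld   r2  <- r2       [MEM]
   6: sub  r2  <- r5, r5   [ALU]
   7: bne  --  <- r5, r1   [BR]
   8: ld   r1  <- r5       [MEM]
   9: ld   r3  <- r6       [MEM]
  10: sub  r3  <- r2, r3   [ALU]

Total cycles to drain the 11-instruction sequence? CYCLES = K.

[0] i0  add.ALU  -- RAW+WAW r3
[1] i1/i2  or.ALU/or.ALU  -- pair
[2] i3/i4  st.MEM/sll.ALU  -- pair
[3] i5  ld.MEM  -- WAW r2
[4] i6/i7  sub.ALU/bne.BR  -- pair
[5] i8  ld.MEM  -- no-port MEM/MEM
[6] i9  ld.MEM  -- RAW+WAW r3
[7] i10  sub.ALU  -- tail

CYCLES = 8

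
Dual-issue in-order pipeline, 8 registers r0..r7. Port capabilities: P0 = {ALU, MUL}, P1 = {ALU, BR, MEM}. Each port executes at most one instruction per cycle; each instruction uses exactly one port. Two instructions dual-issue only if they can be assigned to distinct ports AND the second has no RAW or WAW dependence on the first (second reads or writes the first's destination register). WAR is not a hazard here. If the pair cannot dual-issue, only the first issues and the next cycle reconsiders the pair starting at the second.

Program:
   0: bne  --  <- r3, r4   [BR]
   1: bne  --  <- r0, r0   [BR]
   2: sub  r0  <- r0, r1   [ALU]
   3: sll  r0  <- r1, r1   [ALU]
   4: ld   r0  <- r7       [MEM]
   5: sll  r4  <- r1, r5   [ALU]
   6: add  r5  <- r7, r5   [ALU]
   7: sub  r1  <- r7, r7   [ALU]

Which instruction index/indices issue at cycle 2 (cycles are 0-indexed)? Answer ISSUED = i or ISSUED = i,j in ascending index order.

[0] i0  bne.BR  -- no-port BR/BR
[1] i1+i2  bne.BR/sub.ALU  -- dual
[2] i3  sll.ALU  -- WAW r0
[3] i4+i5  ld.MEM/sll.ALU  -- dual
[4] i6+i7  add.ALU/sub.ALU  -- dual

ISSUED = 3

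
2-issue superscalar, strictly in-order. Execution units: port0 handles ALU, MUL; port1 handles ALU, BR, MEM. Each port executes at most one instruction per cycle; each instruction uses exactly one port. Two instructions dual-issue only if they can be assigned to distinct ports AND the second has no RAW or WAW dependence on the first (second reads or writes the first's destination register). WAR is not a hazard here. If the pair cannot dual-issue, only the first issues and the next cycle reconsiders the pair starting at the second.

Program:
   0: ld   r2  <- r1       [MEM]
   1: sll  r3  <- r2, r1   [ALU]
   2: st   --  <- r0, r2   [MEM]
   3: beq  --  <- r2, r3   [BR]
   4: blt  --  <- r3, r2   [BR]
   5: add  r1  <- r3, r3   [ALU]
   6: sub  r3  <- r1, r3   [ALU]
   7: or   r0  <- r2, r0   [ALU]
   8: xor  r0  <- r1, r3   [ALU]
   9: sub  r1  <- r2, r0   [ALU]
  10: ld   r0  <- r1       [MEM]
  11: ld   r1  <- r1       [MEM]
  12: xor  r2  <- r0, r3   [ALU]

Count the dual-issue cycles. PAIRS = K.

PAIRS = 4

  cy0 -> i0 (ld.MEM) RAW r2
  cy1 -> i1&i2 (sll.ALU+st.MEM) 2-wide
  cy2 -> i3 (beq.BR) no-port BR/BR
  cy3 -> i4&i5 (blt.BR+add.ALU) 2-wide
  cy4 -> i6&i7 (sub.ALU+or.ALU) 2-wide
  cy5 -> i8 (xor.ALU) RAW r0
  cy6 -> i9 (sub.ALU) RAW r1
  cy7 -> i10 (ld.MEM) no-port MEM/MEM
  cy8 -> i11&i12 (ld.MEM+xor.ALU) 2-wide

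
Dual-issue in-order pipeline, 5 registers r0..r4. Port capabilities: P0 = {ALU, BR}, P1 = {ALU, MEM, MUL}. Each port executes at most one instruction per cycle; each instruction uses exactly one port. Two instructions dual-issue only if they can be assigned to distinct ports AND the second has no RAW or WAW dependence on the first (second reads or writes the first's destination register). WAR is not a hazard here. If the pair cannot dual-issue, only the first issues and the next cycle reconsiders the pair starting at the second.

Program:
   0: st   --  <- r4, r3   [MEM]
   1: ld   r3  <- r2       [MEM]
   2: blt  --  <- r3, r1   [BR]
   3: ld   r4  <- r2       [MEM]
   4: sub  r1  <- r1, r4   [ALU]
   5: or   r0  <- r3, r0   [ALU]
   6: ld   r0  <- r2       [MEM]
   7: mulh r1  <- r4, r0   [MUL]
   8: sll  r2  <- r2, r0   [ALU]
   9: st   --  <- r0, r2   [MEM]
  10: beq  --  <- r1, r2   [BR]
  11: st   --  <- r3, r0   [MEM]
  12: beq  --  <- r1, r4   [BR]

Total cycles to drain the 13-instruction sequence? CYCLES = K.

  cy0 -> i0 (st) no-port MEM/MEM
  cy1 -> i1 (ld) RAW r3
  cy2 -> i2,i3 (blt/ld) dual
  cy3 -> i4,i5 (sub/or) dual
  cy4 -> i6 (ld) no-port MEM/MUL
  cy5 -> i7,i8 (mulh/sll) dual
  cy6 -> i9,i10 (st/beq) dual
  cy7 -> i11,i12 (st/beq) dual

CYCLES = 8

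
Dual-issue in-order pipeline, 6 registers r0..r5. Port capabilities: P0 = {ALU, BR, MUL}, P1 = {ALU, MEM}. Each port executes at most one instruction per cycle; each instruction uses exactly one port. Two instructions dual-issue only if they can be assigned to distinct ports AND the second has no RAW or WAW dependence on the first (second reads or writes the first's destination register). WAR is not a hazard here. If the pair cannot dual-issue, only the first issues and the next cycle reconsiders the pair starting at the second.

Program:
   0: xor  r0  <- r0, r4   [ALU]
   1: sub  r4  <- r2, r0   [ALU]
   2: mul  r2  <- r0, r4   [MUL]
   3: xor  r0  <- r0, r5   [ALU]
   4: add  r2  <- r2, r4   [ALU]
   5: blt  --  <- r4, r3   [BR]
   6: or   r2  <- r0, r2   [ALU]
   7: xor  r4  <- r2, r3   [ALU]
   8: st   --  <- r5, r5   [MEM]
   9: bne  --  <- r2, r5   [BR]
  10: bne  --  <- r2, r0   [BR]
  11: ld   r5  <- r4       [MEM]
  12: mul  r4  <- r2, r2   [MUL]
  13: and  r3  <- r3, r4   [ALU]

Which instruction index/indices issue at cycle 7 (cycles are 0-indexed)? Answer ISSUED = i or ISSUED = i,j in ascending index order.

  cy0 -> i0 (xor) RAW r0
  cy1 -> i1 (sub) RAW r4
  cy2 -> i2+i3 (mul xor) 2-wide
  cy3 -> i4+i5 (add blt) 2-wide
  cy4 -> i6 (or) RAW r2
  cy5 -> i7+i8 (xor st) 2-wide
  cy6 -> i9 (bne) no-port BR/BR
  cy7 -> i10+i11 (bne ld) 2-wide
  cy8 -> i12 (mul) RAW r4
  cy9 -> i13 (and) tail

ISSUED = 10,11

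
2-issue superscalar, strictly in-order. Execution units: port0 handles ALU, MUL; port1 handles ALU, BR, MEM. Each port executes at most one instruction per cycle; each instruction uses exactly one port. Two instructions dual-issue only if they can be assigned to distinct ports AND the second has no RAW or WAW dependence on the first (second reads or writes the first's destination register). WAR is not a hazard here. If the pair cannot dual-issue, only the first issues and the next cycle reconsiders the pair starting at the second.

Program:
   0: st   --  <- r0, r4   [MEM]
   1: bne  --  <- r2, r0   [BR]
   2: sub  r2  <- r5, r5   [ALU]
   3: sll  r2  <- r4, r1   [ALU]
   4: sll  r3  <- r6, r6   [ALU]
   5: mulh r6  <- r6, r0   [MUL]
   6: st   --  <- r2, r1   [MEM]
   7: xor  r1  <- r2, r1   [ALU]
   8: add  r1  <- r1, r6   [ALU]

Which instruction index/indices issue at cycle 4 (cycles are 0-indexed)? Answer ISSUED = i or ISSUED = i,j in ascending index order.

ISSUED = 7

c0: i0 st  no-port MEM/BR
c1: i1+i2 bne sub  dual
c2: i3+i4 sll sll  dual
c3: i5+i6 mulh st  dual
c4: i7 xor  RAW+WAW r1
c5: i8 add  tail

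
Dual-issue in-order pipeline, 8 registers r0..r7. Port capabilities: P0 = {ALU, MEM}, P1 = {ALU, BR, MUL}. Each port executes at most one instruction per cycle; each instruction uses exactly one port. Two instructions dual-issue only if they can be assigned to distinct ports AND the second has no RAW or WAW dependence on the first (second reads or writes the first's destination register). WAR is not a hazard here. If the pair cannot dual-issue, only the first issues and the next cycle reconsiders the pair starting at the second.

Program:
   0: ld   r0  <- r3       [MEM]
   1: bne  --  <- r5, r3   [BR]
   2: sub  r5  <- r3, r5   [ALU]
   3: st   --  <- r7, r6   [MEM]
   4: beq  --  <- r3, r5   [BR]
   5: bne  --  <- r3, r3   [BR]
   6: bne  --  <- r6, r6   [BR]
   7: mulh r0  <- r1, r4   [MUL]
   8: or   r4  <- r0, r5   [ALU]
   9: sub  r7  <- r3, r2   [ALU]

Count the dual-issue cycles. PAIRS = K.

PAIRS = 3

c0: i0&i1 ld bne  dual
c1: i2&i3 sub st  dual
c2: i4 beq  no-port BR/BR
c3: i5 bne  no-port BR/BR
c4: i6 bne  no-port BR/MUL
c5: i7 mulh  RAW r0
c6: i8&i9 or sub  dual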